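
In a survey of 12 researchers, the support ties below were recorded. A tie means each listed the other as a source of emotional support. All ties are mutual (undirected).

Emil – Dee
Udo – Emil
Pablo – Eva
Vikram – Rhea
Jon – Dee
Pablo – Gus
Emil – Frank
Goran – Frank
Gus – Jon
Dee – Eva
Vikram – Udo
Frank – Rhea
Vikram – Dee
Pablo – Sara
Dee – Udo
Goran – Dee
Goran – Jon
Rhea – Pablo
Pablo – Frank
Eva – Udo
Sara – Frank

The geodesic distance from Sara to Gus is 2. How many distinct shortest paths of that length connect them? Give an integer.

The shortest distance is 2, and the only length-2 path is Sara–Pablo–Gus. So there is exactly 1 shortest path.

1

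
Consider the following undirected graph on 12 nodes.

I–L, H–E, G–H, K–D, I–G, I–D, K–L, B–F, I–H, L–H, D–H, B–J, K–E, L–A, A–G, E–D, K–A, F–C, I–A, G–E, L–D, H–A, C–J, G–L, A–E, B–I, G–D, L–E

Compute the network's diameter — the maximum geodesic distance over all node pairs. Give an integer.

5

Eccentricity of each node (its greatest distance to any other): A:4, B:3, C:5, D:4, E:5, F:4, G:4, H:4, I:3, J:4, K:5, L:4.
The maximum eccentricity is 5, realized for instance by the pair C–K via C – F – B – I – L – K. So the diameter is 5.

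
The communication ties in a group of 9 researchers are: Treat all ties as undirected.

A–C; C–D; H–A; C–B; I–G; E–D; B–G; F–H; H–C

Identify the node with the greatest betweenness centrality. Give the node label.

C

Unnormalized betweenness of each node: A:0, B:12, C:21, D:7, E:0, F:0, G:7, H:7, I:0.
C has the largest value, 21, making it the main broker — the node through which the most shortest paths run.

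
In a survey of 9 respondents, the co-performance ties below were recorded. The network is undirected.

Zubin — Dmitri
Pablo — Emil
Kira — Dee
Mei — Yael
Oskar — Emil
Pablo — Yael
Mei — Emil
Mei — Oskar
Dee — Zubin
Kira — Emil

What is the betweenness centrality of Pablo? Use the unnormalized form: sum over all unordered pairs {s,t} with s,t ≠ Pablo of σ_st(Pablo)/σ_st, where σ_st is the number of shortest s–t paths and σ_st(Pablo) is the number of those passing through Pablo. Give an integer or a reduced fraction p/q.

Pairs whose geodesics pass through Pablo — Kira–Yael: 1/2; Dee–Yael: 1/2; Dmitri–Yael: 1/2; Zubin–Yael: 1/2; Yael–Emil: 1/2.
All other pairs contribute 0.
Summing the contributions gives betweenness(Pablo) = 5/2.

5/2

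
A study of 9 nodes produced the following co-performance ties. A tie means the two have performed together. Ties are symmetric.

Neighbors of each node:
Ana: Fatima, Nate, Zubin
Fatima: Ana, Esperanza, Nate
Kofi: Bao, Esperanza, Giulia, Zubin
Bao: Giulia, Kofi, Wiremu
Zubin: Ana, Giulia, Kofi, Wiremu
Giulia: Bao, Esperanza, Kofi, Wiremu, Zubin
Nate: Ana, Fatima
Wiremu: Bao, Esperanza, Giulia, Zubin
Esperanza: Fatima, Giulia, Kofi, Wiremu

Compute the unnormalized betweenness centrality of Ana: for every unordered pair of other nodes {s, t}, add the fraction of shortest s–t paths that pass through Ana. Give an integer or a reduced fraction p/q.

4

Pairs whose geodesics pass through Ana — Nate–Kofi: 1/2; Nate–Giulia: 1/2; Nate–Wiremu: 1/2; Nate–Bao: 3/6; Nate–Zubin: 1; Fatima–Zubin: 1.
All other pairs contribute 0.
Summing the contributions gives betweenness(Ana) = 4.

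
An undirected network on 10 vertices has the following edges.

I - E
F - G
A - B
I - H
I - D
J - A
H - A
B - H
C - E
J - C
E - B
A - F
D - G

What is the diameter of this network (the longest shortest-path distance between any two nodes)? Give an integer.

4

Eccentricity of each node (its greatest distance to any other): A:3, B:3, C:4, D:4, E:3, F:3, G:4, H:3, I:3, J:4.
The maximum eccentricity is 4, realized for instance by the pair J–D via J – C – E – I – D. So the diameter is 4.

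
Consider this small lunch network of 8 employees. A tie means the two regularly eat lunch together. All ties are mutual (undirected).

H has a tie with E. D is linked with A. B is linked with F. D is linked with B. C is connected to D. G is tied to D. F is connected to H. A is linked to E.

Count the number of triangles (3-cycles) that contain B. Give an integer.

B's neighbors are D and F, but none of them are tied to each other, so no triangle contains B.

0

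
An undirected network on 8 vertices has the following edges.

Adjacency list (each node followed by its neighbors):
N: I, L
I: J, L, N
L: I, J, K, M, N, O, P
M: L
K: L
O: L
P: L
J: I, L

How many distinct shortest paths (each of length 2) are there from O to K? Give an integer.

The shortest distance is 2, and the only length-2 path is O–L–K. So there is exactly 1 shortest path.

1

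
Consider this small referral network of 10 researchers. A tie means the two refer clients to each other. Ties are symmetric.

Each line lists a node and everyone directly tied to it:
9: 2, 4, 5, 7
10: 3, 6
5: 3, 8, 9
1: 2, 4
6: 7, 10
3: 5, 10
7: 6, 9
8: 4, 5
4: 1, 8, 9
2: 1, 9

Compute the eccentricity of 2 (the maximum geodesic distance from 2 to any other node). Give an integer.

Distances from 2: 1:1, 3:3, 4:2, 5:2, 6:3, 7:2, 8:3, 9:1, 10:4.
The largest is 4 (to 10), so the eccentricity of 2 is 4.

4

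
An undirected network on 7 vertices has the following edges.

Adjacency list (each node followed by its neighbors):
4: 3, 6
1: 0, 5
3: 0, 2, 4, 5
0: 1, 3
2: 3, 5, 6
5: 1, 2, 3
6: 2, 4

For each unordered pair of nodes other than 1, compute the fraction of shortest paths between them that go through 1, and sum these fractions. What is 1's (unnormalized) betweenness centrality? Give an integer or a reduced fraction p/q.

1/2

Pairs whose geodesics pass through 1 — 0–5: 1/2.
All other pairs contribute 0.
Summing the contributions gives betweenness(1) = 1/2.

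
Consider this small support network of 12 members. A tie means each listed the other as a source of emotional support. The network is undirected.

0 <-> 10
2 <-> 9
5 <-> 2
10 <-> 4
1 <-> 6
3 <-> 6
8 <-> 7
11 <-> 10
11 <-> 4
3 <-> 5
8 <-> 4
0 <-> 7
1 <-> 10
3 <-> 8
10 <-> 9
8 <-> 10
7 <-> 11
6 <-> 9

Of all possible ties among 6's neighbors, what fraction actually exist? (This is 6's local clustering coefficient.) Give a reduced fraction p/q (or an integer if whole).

6's neighbors: 1, 3, and 9 (k = 3).
Possible neighbor pairs: C(3,2) = 3. Edges among them: none → e = 0.
Clustering(6) = 0/3 = 0.

0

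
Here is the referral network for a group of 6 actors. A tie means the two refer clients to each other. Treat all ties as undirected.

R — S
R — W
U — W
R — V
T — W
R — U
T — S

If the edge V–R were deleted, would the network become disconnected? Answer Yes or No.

Yes

Without the V–R edge there is no alternate route between V and R, so the network disconnects. It is a bridge.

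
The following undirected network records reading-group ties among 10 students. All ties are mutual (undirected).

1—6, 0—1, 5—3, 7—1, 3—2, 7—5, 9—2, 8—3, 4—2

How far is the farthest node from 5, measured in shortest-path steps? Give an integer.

Distances from 5: 0:3, 1:2, 2:2, 3:1, 4:3, 6:3, 7:1, 8:2, 9:3.
The largest is 3 (to 6, 0, 4, and 9), so the eccentricity of 5 is 3.

3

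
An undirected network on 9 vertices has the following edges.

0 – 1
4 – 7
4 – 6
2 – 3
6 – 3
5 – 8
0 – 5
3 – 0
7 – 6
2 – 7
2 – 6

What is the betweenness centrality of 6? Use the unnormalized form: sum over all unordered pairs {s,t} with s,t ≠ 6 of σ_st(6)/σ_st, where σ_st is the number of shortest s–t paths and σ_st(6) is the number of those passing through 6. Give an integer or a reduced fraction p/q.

Pairs whose geodesics pass through 6 — 3–4: 1; 3–7: 1/2; 2–4: 1/2; 4–8: 1; 4–0: 1; 4–1: 1; 4–5: 1; 7–8: 1/2; 7–0: 1/2; 7–1: 1/2; 7–5: 1/2.
All other pairs contribute 0.
Summing the contributions gives betweenness(6) = 8.

8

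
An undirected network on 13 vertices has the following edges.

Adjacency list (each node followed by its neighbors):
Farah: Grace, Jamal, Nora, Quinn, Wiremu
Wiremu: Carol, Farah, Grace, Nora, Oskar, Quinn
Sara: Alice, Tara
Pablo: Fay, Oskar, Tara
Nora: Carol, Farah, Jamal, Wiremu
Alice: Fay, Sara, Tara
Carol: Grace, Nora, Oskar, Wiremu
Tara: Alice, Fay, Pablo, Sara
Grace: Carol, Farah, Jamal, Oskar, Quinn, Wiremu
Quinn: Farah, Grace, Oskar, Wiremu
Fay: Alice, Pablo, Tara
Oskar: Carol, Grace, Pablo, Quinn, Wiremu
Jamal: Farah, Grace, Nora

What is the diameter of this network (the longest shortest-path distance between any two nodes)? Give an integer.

5

Eccentricity of each node (its greatest distance to any other): Alice:5, Carol:4, Farah:5, Fay:4, Grace:4, Jamal:5, Nora:5, Oskar:3, Pablo:3, Quinn:4, Sara:5, Tara:4, Wiremu:4.
The maximum eccentricity is 5, realized for instance by the pair Alice–Farah via Alice – Fay – Pablo – Oskar – Wiremu – Farah. So the diameter is 5.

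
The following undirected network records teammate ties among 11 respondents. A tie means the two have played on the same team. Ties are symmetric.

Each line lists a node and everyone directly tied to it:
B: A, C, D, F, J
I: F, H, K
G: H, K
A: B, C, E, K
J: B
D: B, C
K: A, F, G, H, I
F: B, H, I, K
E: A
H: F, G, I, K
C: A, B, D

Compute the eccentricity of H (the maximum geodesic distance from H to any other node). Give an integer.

3

Distances from H: A:2, B:2, C:3, D:3, E:3, F:1, G:1, I:1, J:3, K:1.
The largest is 3 (to C, J, D, and E), so the eccentricity of H is 3.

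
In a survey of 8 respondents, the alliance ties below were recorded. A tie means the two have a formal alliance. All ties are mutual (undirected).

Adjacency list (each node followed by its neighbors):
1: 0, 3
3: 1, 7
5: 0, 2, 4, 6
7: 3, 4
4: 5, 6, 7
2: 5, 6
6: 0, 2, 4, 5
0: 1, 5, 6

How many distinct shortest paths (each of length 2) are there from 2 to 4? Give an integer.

2

The shortest distance is 2. The length-2 paths are: 2–5–4; 2–6–4.
That gives 2 distinct shortest paths.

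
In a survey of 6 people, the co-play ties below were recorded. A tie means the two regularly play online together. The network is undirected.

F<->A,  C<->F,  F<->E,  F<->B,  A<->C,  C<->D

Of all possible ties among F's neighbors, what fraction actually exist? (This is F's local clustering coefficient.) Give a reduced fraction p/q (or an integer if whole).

F's neighbors: A, B, C, and E (k = 4).
Possible neighbor pairs: C(4,2) = 6. Edges among them: A–C → e = 1.
Clustering(F) = 1/6.

1/6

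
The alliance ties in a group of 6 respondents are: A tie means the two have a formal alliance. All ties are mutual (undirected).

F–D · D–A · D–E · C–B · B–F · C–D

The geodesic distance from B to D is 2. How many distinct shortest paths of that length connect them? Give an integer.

The shortest distance is 2. The length-2 paths are: B–C–D; B–F–D.
That gives 2 distinct shortest paths.

2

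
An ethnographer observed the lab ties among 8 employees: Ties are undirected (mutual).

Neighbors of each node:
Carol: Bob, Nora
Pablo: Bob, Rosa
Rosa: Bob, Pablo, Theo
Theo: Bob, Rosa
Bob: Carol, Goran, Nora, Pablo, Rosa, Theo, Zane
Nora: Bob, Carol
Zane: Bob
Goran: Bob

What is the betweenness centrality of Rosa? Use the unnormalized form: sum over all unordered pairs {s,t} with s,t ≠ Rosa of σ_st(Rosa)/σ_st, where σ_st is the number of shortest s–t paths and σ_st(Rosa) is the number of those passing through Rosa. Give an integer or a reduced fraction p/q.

Pairs whose geodesics pass through Rosa — Pablo–Theo: 1/2.
All other pairs contribute 0.
Summing the contributions gives betweenness(Rosa) = 1/2.

1/2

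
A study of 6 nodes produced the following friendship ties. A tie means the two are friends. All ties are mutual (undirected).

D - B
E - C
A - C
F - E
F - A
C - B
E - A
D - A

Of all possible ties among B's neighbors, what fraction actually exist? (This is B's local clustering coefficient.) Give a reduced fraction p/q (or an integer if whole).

0

B's neighbors: C and D (k = 2).
Possible neighbor pairs: C(2,2) = 1. Edges among them: none → e = 0.
Clustering(B) = 0/1.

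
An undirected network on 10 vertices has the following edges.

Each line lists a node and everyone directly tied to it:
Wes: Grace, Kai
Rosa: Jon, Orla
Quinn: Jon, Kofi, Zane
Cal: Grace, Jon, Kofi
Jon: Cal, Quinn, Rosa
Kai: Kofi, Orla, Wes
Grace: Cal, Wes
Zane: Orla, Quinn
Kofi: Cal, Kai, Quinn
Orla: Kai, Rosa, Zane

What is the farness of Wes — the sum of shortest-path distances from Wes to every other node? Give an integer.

20

Distances from Wes: Cal:2, Grace:1, Jon:3, Kai:1, Kofi:2, Orla:2, Quinn:3, Rosa:3, Zane:3.
Sum = 2 + 1 + 3 + 1 + 2 + 2 + 3 + 3 + 3 = 20.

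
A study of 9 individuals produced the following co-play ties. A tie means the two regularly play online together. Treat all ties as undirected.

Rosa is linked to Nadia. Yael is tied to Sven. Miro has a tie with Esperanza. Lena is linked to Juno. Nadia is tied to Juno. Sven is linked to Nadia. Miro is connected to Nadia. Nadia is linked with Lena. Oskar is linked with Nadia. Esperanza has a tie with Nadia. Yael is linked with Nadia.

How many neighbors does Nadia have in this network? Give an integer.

8

Nadia is directly tied to Esperanza, Juno, Lena, Miro, Oskar, Rosa, Sven, and Yael. That is 8 neighbors, so the degree of Nadia is 8.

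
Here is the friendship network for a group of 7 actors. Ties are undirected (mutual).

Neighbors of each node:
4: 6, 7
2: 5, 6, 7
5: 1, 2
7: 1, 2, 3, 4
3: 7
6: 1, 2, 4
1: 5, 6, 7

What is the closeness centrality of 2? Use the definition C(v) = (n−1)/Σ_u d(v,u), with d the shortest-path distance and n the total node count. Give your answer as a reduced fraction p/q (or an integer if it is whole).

2/3

Distances from 2: 1:2, 3:2, 4:2, 5:1, 6:1, 7:1. Sum = 9.
n = 7, so closeness = 6/9 = 2/3.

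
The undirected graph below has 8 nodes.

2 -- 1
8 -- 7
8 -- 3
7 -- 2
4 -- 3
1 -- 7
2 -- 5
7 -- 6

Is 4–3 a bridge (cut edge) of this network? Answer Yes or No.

Without the 4–3 edge there is no alternate route between 4 and 3, so the network disconnects. It is a bridge.

Yes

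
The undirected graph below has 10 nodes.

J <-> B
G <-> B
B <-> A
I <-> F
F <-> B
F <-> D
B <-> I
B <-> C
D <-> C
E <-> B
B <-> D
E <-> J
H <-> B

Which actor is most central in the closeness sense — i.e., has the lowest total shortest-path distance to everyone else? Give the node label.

B

Farness (sum of distances to all others) for each node — A:17, B:9, C:16, D:15, E:16, F:15, G:17, H:17, I:16, J:16.
The smallest farness is 9, for B, so B has the highest closeness.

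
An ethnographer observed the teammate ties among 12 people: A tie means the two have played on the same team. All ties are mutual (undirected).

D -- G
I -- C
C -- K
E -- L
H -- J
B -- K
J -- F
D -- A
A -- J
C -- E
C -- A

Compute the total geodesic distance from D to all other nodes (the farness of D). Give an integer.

29

Distances from D: A:1, B:4, C:2, E:3, F:3, G:1, H:3, I:3, J:2, K:3, L:4.
Sum = 1 + 4 + 2 + 3 + 3 + 1 + 3 + 3 + 2 + 3 + 4 = 29.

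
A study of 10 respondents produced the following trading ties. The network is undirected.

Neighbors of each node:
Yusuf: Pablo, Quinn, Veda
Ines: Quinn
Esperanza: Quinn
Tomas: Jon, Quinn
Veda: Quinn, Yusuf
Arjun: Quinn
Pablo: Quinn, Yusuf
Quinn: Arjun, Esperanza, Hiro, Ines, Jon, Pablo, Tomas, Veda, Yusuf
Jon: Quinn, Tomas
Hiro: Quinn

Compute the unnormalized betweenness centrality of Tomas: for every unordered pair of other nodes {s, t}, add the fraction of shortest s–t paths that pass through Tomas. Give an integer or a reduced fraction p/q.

No shortest path between any pair of other nodes passes through Tomas.
Summing the contributions gives betweenness(Tomas) = 0.

0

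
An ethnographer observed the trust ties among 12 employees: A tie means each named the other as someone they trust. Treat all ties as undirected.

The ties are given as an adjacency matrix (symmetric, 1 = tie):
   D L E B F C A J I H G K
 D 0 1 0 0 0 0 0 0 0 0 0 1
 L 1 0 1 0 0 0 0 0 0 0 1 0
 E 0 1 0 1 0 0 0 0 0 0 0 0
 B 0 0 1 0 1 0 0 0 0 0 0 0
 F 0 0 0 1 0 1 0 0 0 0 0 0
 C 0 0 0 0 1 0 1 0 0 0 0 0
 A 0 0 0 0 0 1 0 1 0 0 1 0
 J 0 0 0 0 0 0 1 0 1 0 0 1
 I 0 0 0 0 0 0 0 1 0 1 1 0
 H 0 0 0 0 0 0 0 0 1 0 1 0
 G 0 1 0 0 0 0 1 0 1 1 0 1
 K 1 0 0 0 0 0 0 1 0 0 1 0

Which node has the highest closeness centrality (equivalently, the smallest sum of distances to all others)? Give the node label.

G

Farness (sum of distances to all others) for each node — A:22, B:31, C:27, D:28, E:27, F:31, G:19, H:27, I:26, J:25, K:25, L:22.
The smallest farness is 19, for G, so G has the highest closeness.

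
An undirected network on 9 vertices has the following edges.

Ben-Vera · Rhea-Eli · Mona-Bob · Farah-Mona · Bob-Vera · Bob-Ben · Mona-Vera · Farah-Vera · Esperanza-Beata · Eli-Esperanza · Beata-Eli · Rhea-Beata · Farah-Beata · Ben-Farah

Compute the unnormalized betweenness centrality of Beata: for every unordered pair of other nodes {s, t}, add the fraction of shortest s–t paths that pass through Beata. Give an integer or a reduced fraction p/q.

Pairs whose geodesics pass through Beata — Ben–Esperanza: 1; Ben–Eli: 1; Ben–Rhea: 1; Vera–Esperanza: 1; Vera–Eli: 1; Vera–Rhea: 1; Mona–Esperanza: 1; Mona–Eli: 1; Mona–Rhea: 1; Farah–Esperanza: 1; Farah–Eli: 1; Farah–Rhea: 1; Bob–Esperanza: 3/3; Bob–Eli: 3/3 … (+2 more pairs).
All other pairs contribute 0.
Summing the contributions gives betweenness(Beata) = 31/2.

31/2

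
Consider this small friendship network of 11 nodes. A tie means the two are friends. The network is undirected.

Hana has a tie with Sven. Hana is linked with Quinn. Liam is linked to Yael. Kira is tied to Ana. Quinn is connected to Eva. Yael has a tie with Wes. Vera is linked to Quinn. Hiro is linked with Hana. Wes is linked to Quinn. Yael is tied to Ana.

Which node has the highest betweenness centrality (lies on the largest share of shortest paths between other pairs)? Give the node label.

Unnormalized betweenness of each node: Ana:9, Eva:0, Hana:17, Hiro:0, Kira:0, Liam:0, Quinn:32, Sven:0, Vera:0, Wes:24, Yael:23.
Quinn has the largest value, 32, making it the main broker — the node through which the most shortest paths run.

Quinn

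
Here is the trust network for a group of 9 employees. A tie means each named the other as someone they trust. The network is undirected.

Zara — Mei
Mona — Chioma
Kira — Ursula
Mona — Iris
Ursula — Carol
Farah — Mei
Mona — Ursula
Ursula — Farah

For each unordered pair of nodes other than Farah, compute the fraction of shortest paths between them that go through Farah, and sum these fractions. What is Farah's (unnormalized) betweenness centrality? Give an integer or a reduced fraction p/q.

12

Pairs whose geodesics pass through Farah — Ursula–Mei: 1; Ursula–Zara: 1; Mei–Mona: 1; Mei–Iris: 1; Mei–Carol: 1; Mei–Chioma: 1; Mei–Kira: 1; Mona–Zara: 1; Iris–Zara: 1; Zara–Carol: 1; Zara–Chioma: 1; Zara–Kira: 1.
All other pairs contribute 0.
Summing the contributions gives betweenness(Farah) = 12.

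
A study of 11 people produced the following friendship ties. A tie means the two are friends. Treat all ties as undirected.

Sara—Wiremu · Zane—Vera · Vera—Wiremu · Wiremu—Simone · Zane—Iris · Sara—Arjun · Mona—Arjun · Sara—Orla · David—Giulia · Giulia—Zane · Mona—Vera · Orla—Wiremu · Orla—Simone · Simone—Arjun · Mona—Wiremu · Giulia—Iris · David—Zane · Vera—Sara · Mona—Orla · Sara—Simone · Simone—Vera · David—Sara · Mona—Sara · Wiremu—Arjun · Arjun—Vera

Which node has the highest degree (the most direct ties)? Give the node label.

Sara

Degrees — Arjun:5, David:3, Giulia:3, Iris:2, Mona:5, Orla:4, Sara:7, Simone:5, Vera:6, Wiremu:6, Zane:4.
The maximum is 7, attained only by Sara.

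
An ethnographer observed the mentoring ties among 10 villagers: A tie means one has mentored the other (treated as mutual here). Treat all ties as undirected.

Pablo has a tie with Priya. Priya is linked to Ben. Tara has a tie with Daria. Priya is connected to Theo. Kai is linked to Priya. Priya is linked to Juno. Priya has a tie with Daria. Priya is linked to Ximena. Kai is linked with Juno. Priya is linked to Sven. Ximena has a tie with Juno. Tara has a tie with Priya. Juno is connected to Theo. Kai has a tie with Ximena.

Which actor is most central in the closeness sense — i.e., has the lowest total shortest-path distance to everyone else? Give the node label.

Farness (sum of distances to all others) for each node — Ben:17, Daria:16, Juno:14, Kai:15, Pablo:17, Priya:9, Sven:17, Tara:16, Theo:16, Ximena:15.
The smallest farness is 9, for Priya, so Priya has the highest closeness.

Priya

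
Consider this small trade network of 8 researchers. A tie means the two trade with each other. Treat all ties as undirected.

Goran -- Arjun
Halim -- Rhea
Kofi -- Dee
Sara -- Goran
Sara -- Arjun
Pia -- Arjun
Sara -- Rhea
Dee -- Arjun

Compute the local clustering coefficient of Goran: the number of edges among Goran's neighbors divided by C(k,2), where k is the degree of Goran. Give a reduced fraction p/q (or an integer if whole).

Goran's neighbors: Arjun and Sara (k = 2).
Possible neighbor pairs: C(2,2) = 1. Edges among them: Arjun–Sara → e = 1.
Clustering(Goran) = 1/1.

1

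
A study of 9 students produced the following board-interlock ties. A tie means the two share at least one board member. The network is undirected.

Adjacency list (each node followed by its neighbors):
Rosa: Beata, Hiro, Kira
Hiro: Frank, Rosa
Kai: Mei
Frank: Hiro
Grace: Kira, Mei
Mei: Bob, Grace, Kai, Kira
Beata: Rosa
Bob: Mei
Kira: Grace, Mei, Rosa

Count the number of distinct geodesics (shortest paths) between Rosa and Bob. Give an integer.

1

The shortest distance is 3, and the only length-3 path is Rosa–Kira–Mei–Bob. So there is exactly 1 shortest path.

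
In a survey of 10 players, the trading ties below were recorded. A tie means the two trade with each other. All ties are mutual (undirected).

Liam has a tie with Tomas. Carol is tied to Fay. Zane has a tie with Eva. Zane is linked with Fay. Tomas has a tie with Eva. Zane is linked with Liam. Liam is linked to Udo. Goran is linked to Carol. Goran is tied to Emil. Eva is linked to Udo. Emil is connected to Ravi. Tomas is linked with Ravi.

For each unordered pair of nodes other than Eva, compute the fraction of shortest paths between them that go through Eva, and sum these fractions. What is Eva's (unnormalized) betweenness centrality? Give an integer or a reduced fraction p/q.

Pairs whose geodesics pass through Eva — Emil–Udo: 1/2; Emil–Zane: 1/3; Ravi–Udo: 1/2; Ravi–Zane: 1/2; Ravi–Fay: 1/3; Tomas–Udo: 1/2; Tomas–Zane: 1/2; Tomas–Fay: 1/2; Tomas–Carol: 1/3; Udo–Zane: 1/2; Udo–Fay: 1/2; Udo–Carol: 1/2; Udo–Goran: 2/4.
All other pairs contribute 0.
Summing the contributions gives betweenness(Eva) = 6.

6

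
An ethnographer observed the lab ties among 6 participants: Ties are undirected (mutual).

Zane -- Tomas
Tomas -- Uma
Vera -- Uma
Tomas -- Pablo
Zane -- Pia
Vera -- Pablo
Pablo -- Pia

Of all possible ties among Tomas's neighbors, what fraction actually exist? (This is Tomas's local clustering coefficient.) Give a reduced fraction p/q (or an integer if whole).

Tomas's neighbors: Pablo, Uma, and Zane (k = 3).
Possible neighbor pairs: C(3,2) = 3. Edges among them: none → e = 0.
Clustering(Tomas) = 0/3 = 0.

0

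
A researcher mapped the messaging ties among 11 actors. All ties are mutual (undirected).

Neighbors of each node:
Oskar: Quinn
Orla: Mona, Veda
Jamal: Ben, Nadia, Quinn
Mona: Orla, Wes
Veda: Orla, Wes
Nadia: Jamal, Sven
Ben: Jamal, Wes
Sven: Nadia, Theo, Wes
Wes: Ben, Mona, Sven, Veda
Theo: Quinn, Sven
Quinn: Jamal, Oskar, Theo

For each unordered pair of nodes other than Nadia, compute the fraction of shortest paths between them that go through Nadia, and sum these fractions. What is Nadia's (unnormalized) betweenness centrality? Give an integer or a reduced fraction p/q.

1

Pairs whose geodesics pass through Nadia — Jamal–Sven: 1.
All other pairs contribute 0.
Summing the contributions gives betweenness(Nadia) = 1.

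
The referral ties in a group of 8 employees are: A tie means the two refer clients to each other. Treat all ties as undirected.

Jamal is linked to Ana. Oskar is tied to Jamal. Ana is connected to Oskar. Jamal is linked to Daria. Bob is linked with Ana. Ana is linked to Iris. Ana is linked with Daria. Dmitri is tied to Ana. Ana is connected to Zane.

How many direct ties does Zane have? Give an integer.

Zane is directly tied to Ana. That is 1 neighbor, so the degree of Zane is 1.

1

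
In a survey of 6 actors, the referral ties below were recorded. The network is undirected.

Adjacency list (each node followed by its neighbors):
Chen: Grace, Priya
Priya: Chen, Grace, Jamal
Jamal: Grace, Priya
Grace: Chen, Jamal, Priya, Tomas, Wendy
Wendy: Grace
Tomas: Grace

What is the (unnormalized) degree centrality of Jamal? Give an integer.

2

Jamal is directly tied to Grace and Priya. That is 2 neighbors, so the degree of Jamal is 2.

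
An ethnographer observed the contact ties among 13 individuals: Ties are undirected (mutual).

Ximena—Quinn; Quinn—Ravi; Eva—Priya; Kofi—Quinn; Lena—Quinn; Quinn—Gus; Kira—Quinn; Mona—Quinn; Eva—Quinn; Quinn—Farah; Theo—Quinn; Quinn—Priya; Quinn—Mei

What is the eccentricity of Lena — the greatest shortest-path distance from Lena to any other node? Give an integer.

Distances from Lena: Eva:2, Farah:2, Gus:2, Kira:2, Kofi:2, Mei:2, Mona:2, Priya:2, Quinn:1, Ravi:2, Theo:2, Ximena:2.
The largest is 2 (to Priya, Kofi, Theo, Kira, Eva, Farah, Ximena, Ravi, Mona, Mei, and Gus), so the eccentricity of Lena is 2.

2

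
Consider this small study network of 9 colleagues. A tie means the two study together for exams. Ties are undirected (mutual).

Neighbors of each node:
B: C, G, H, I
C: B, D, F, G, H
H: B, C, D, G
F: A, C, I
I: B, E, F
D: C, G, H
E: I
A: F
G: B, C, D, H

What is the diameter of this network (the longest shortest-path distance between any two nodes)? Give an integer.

Eccentricity of each node (its greatest distance to any other): A:3, B:3, C:3, D:4, E:4, F:2, G:3, H:3, I:3.
The maximum eccentricity is 4, realized for instance by the pair D–E via D – H – B – I – E. So the diameter is 4.

4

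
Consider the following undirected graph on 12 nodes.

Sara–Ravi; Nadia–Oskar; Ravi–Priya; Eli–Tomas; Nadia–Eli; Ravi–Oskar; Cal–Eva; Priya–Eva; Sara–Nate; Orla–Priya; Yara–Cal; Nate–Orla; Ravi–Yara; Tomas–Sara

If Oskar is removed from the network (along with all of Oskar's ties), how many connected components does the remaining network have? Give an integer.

Oskar's neighbors (Nadia and Ravi) remain reachable from one another through other ties, so the rest of the network stays in one piece.

1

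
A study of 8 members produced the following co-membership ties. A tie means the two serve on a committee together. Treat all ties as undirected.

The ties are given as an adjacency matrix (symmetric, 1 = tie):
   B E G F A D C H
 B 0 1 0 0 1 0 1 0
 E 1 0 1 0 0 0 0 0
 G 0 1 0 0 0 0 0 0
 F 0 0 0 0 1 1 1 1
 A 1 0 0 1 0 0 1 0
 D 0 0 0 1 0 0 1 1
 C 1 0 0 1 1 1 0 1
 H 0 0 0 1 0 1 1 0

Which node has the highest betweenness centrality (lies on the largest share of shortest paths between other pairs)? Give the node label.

B

Unnormalized betweenness of each node: A:3/2, B:10, C:17/2, D:0, E:6, F:1, G:0, H:0.
B has the largest value, 10, making it the main broker — the node through which the most shortest paths run.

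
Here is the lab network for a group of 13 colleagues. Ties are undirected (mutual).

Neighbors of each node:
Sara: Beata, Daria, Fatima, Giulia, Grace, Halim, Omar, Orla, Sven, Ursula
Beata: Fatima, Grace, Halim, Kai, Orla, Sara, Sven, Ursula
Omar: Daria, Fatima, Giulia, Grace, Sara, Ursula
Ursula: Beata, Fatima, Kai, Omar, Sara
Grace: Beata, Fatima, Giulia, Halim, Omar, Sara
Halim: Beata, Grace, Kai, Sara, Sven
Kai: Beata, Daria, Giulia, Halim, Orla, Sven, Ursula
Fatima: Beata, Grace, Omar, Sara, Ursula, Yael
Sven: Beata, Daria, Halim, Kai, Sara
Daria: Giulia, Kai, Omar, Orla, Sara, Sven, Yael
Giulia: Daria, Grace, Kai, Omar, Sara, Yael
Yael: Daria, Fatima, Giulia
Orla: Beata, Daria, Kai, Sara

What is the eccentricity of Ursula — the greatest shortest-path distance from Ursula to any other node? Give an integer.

Distances from Ursula: Beata:1, Daria:2, Fatima:1, Giulia:2, Grace:2, Halim:2, Kai:1, Omar:1, Orla:2, Sara:1, Sven:2, Yael:2.
The largest is 2 (to Orla, Halim, Sven, Grace, Giulia, Daria, and Yael), so the eccentricity of Ursula is 2.

2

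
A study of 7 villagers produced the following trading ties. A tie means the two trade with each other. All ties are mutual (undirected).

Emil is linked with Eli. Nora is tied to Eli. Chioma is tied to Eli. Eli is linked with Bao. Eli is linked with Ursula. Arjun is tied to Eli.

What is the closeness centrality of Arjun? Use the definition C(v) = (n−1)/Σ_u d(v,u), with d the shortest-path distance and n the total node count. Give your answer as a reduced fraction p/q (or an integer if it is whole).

Distances from Arjun: Bao:2, Chioma:2, Eli:1, Emil:2, Nora:2, Ursula:2. Sum = 11.
n = 7, so closeness = 6/11.

6/11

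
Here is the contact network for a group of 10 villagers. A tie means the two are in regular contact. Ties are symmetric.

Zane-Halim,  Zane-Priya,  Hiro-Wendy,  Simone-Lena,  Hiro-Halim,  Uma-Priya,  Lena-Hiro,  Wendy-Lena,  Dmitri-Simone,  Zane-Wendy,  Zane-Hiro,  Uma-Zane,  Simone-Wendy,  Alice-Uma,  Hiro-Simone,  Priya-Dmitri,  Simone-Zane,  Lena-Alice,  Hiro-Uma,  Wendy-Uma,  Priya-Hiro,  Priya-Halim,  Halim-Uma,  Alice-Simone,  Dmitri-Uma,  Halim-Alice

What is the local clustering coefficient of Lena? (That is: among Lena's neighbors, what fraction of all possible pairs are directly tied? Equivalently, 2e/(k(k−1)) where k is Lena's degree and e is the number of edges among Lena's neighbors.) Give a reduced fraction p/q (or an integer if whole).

Lena's neighbors: Alice, Hiro, Simone, and Wendy (k = 4).
Possible neighbor pairs: C(4,2) = 6. Edges among them: Alice–Simone, Hiro–Simone, Hiro–Wendy, Simone–Wendy → e = 4.
Clustering(Lena) = 4/6 = 2/3.

2/3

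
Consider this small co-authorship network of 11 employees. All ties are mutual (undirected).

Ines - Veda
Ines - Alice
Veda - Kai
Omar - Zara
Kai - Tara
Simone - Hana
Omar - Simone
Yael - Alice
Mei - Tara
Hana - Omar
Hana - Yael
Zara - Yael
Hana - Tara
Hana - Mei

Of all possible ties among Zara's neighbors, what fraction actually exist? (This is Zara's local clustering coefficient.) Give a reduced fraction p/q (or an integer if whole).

Zara's neighbors: Omar and Yael (k = 2).
Possible neighbor pairs: C(2,2) = 1. Edges among them: none → e = 0.
Clustering(Zara) = 0/1.

0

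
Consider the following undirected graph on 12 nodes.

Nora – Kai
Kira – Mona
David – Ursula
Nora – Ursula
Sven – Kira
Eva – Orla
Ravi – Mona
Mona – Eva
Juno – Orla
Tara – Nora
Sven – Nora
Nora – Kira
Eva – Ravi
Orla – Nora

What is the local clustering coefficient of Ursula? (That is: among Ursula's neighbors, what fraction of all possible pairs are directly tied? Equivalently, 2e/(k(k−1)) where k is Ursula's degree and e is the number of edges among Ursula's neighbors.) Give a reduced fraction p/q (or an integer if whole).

Ursula's neighbors: David and Nora (k = 2).
Possible neighbor pairs: C(2,2) = 1. Edges among them: none → e = 0.
Clustering(Ursula) = 0/1.

0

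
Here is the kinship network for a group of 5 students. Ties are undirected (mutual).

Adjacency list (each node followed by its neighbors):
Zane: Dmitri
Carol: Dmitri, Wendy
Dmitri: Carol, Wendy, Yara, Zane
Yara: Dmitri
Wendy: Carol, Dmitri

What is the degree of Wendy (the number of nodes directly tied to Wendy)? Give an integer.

2

Wendy is directly tied to Carol and Dmitri. That is 2 neighbors, so the degree of Wendy is 2.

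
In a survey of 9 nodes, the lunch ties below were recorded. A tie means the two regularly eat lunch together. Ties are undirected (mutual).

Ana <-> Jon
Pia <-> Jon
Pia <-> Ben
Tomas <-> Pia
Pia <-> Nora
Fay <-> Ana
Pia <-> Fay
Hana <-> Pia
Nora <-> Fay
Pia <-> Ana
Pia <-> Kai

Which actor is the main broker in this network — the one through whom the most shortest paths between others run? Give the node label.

Pia

Unnormalized betweenness of each node: Ana:1/2, Ben:0, Fay:1/2, Hana:0, Jon:0, Kai:0, Nora:0, Pia:24, Tomas:0.
Pia has the largest value, 24, making it the main broker — the node through which the most shortest paths run.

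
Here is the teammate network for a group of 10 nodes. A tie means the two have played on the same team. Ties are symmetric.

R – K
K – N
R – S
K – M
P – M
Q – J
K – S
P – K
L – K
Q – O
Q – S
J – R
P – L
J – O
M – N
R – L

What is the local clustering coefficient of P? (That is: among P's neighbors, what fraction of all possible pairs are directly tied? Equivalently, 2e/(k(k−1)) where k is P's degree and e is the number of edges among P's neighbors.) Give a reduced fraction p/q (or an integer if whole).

P's neighbors: K, L, and M (k = 3).
Possible neighbor pairs: C(3,2) = 3. Edges among them: K–L, K–M → e = 2.
Clustering(P) = 2/3.

2/3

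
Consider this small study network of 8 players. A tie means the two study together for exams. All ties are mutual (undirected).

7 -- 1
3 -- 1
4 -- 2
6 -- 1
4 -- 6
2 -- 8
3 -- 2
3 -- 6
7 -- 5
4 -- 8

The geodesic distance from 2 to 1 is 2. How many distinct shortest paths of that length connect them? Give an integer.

1

The shortest distance is 2, and the only length-2 path is 2–3–1. So there is exactly 1 shortest path.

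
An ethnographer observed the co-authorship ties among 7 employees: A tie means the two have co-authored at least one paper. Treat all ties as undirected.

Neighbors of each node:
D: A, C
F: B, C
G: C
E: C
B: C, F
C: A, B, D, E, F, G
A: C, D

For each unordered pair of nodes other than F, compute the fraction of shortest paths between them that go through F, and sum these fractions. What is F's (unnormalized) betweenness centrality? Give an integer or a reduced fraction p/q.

No shortest path between any pair of other nodes passes through F.
Summing the contributions gives betweenness(F) = 0.

0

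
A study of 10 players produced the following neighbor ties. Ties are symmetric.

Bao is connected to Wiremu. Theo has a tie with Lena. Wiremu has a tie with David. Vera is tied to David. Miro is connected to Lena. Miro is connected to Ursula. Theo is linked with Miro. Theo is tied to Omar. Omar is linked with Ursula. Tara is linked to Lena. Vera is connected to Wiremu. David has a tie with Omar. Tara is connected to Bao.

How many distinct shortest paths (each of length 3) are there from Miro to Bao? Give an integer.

The shortest distance is 3, and the only length-3 path is Miro–Lena–Tara–Bao. So there is exactly 1 shortest path.

1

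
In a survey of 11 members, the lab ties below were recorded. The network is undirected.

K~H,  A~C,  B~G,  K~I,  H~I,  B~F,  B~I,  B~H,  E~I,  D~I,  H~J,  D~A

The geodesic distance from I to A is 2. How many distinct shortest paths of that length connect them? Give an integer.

1

The shortest distance is 2, and the only length-2 path is I–D–A. So there is exactly 1 shortest path.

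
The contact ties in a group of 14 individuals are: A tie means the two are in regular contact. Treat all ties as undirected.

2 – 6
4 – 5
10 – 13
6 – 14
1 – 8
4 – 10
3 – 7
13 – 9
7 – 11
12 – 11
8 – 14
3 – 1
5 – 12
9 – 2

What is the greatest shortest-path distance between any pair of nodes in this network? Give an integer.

7

Eccentricity of each node (its greatest distance to any other): 1:7, 2:7, 3:7, 4:7, 5:7, 6:7, 7:7, 8:7, 9:7, 10:7, 11:7, 12:7, 13:7, 14:7.
The maximum eccentricity is 7, realized for instance by the pair 12–6 via 12 – 11 – 7 – 3 – 1 – 8 – 14 – 6. So the diameter is 7.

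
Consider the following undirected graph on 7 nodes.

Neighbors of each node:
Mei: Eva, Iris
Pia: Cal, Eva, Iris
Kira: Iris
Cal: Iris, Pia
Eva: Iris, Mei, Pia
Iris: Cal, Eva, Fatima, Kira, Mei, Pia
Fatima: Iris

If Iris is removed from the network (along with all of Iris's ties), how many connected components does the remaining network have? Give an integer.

3

Without Iris, the remaining ties split the others into: {Cal, Eva, Mei, Pia}; {Kira}; {Fatima}.
That's 3 separate components.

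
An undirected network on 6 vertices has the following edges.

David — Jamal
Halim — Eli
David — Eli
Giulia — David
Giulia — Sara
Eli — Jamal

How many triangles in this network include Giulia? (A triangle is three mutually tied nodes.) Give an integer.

0

Giulia's neighbors are David and Sara, but none of them are tied to each other, so no triangle contains Giulia.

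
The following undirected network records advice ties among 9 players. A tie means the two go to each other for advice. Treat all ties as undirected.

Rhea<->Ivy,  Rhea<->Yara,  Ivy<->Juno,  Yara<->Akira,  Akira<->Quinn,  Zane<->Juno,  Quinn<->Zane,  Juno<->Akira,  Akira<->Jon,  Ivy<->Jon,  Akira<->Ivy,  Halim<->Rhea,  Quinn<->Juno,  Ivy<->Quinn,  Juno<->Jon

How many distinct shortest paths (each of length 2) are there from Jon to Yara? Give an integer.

The shortest distance is 2, and the only length-2 path is Jon–Akira–Yara. So there is exactly 1 shortest path.

1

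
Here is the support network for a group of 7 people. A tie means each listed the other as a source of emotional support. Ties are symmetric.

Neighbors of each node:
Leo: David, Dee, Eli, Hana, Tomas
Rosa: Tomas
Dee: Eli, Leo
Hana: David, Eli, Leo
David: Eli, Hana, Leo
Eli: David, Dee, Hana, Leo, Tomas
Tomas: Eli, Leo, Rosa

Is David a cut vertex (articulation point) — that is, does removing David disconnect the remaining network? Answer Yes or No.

No

Even without David, every remaining node can still reach every other (the residual graph is connected), so David is not a cut vertex.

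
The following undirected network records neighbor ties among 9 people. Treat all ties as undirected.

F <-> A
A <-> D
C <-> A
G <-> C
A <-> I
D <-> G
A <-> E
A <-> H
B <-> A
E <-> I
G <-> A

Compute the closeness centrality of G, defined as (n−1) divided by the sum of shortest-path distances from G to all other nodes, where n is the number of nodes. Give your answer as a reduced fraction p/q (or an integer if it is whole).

Distances from G: A:1, B:2, C:1, D:1, E:2, F:2, H:2, I:2. Sum = 13.
n = 9, so closeness = 8/13.

8/13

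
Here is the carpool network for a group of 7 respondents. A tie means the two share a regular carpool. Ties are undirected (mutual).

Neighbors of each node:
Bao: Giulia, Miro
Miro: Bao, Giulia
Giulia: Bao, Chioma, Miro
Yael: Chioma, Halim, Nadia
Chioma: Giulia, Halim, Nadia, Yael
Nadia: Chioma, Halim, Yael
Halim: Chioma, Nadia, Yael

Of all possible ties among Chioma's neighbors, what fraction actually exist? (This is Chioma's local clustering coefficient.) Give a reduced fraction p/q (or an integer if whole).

1/2

Chioma's neighbors: Giulia, Halim, Nadia, and Yael (k = 4).
Possible neighbor pairs: C(4,2) = 6. Edges among them: Halim–Nadia, Halim–Yael, Nadia–Yael → e = 3.
Clustering(Chioma) = 3/6 = 1/2.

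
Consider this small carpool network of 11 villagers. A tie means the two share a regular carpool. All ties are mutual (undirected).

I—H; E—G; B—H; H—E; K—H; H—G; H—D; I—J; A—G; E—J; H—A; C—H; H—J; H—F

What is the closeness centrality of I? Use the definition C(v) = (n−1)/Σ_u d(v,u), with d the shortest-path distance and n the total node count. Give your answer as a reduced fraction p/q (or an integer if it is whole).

5/9

Distances from I: A:2, B:2, C:2, D:2, E:2, F:2, G:2, H:1, J:1, K:2. Sum = 18.
n = 11, so closeness = 10/18 = 5/9.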